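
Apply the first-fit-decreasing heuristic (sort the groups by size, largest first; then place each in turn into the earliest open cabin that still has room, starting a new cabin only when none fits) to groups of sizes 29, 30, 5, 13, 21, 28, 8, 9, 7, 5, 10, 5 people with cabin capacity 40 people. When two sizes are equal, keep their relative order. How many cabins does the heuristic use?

Sorted descending: 30, 29, 28, 21, 13, 10, 9, 8, 7, 5, 5, 5.
  30 → cabin 1 (new)  [load 30/40]
  29 → cabin 2 (new)  [load 29/40]
  28 → cabin 3 (new)  [load 28/40]
  21 → cabin 4 (new)  [load 21/40]
  13 → cabin 4  [load 34/40]
  10 → cabin 1  [load 40/40]
  9 → cabin 2  [load 38/40]
  8 → cabin 3  [load 36/40]
  7 → cabin 5 (new)  [load 7/40]
  5 → cabin 4  [load 39/40]
  5 → cabin 5  [load 12/40]
  5 → cabin 5  [load 17/40]
5 cabins opened.

5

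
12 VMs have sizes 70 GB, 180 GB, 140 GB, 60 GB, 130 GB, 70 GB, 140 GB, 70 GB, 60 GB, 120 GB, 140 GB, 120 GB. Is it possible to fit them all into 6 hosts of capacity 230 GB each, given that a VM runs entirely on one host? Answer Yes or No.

Total = 1300 GB; ⌈1300/230⌉ = 6.
7 VMs each exceed half the capacity and cannot share a host, forcing at least 7 hosts.
At least 7 hosts are required, but only 6 are allowed.

No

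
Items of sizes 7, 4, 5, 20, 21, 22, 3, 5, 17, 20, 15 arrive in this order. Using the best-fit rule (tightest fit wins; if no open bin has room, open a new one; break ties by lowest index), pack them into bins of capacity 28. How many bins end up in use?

7

  7 → bin 1 (new)  [load 7/28]
  4 → bin 1  [load 11/28]
  5 → bin 1  [load 16/28]
  20 → bin 2 (new)  [load 20/28]
  21 → bin 3 (new)  [load 21/28]
  22 → bin 4 (new)  [load 22/28]
  3 → bin 4  [load 25/28]
  5 → bin 3  [load 26/28]
  17 → bin 5 (new)  [load 17/28]
  20 → bin 6 (new)  [load 20/28]
  15 → bin 7 (new)  [load 15/28]
7 bins opened.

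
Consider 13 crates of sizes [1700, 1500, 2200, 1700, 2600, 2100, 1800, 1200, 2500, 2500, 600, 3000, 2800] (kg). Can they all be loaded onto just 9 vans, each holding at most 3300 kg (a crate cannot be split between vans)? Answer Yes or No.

No

Total = 26200 kg; ⌈26200/3300⌉ = 8.
10 crates each exceed half the capacity and cannot share a van, forcing at least 10 vans.
At least 10 vans are required, but only 9 are allowed.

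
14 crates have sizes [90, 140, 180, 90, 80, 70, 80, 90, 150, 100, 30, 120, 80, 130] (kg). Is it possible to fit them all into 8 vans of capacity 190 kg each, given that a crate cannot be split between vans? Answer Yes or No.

No

Total = 1430 kg; ⌈1430/190⌉ = 8.
The bound of 8 does not rule out 8, but exhaustive search shows no assignment into 8 vans of capacity 190 kg exists — the minimum is 9.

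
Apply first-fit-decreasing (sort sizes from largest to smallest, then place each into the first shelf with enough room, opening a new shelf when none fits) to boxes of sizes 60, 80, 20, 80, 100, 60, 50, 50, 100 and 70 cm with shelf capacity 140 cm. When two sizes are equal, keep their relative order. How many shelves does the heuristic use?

Sorted descending: 100, 100, 80, 80, 70, 60, 60, 50, 50, 20.
  100 → shelf 1 (new)  [load 100/140]
  100 → shelf 2 (new)  [load 100/140]
  80 → shelf 3 (new)  [load 80/140]
  80 → shelf 4 (new)  [load 80/140]
  70 → shelf 5 (new)  [load 70/140]
  60 → shelf 3  [load 140/140]
  60 → shelf 4  [load 140/140]
  50 → shelf 5  [load 120/140]
  50 → shelf 6 (new)  [load 50/140]
  20 → shelf 1  [load 120/140]
6 shelves opened.

6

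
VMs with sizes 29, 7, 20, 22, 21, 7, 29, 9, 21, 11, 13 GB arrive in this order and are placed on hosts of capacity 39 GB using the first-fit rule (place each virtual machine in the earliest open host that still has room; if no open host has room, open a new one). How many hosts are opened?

  29 → host 1 (new)  [load 29/39]
  7 → host 1  [load 36/39]
  20 → host 2 (new)  [load 20/39]
  22 → host 3 (new)  [load 22/39]
  21 → host 4 (new)  [load 21/39]
  7 → host 2  [load 27/39]
  29 → host 5 (new)  [load 29/39]
  9 → host 2  [load 36/39]
  21 → host 6 (new)  [load 21/39]
  11 → host 3  [load 33/39]
  13 → host 4  [load 34/39]
6 hosts opened.

6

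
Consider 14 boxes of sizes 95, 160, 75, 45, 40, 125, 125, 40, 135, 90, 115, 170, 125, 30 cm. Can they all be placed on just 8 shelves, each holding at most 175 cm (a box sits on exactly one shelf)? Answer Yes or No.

Total = 1370 cm; ⌈1370/175⌉ = 8.
9 boxes each exceed half the capacity and cannot share a shelf, forcing at least 9 shelves.
At least 9 shelves are required, but only 8 are allowed.

No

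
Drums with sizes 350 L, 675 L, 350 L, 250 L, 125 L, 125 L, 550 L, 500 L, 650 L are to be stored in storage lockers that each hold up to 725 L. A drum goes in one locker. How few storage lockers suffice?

6

Total = 675 + 650 + 550 + 500 + 350 + 350 + 250 + 125 + 125 = 3575 L.
Lower bound: ⌈3575/725⌉ = 5 storage lockers.
A packing using 6 storage lockers:
  locker 1: 675 = 675
  locker 2: 650 = 650
  locker 3: 550 + 125 = 675
  locker 4: 500 + 125 = 625
  locker 5: 350 + 350 = 700
  locker 6: 250 = 250
No arrangement into 5 storage lockers stays within capacity, so 6 is optimal.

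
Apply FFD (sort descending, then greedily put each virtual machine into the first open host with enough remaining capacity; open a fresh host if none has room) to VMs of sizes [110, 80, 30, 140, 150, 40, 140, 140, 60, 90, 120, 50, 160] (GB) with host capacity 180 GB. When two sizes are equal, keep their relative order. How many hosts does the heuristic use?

Sorted descending: 160, 150, 140, 140, 140, 120, 110, 90, 80, 60, 50, 40, 30.
  160 → host 1 (new)  [load 160/180]
  150 → host 2 (new)  [load 150/180]
  140 → host 3 (new)  [load 140/180]
  140 → host 4 (new)  [load 140/180]
  140 → host 5 (new)  [load 140/180]
  120 → host 6 (new)  [load 120/180]
  110 → host 7 (new)  [load 110/180]
  90 → host 8 (new)  [load 90/180]
  80 → host 8  [load 170/180]
  60 → host 6  [load 180/180]
  50 → host 7  [load 160/180]
  40 → host 3  [load 180/180]
  30 → host 2  [load 180/180]
8 hosts opened.

8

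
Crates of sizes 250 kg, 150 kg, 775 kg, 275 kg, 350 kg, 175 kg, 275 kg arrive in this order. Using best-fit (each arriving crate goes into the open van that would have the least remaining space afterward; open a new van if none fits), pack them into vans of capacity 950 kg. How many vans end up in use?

3

  250 → van 1 (new)  [load 250/950]
  150 → van 1  [load 400/950]
  775 → van 2 (new)  [load 775/950]
  275 → van 1  [load 675/950]
  350 → van 3 (new)  [load 350/950]
  175 → van 2  [load 950/950]
  275 → van 1  [load 950/950]
3 vans opened.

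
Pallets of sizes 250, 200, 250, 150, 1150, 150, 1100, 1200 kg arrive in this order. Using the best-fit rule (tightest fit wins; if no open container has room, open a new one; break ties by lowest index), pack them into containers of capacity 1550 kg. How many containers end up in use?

  250 → container 1 (new)  [load 250/1550]
  200 → container 1  [load 450/1550]
  250 → container 1  [load 700/1550]
  150 → container 1  [load 850/1550]
  1150 → container 2 (new)  [load 1150/1550]
  150 → container 2  [load 1300/1550]
  1100 → container 3 (new)  [load 1100/1550]
  1200 → container 4 (new)  [load 1200/1550]
4 containers opened.

4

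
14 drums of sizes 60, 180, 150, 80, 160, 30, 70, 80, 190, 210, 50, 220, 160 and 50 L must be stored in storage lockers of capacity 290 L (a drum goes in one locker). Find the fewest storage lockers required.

7

Total = 220 + 210 + 190 + 180 + 160 + 160 + 150 + 80 + 80 + 70 + 60 + 50 + 50 + 30 = 1690 L.
Lower bound: ⌈1690/290⌉ = 6 storage lockers.
Also, 7 drums each exceed 145 L, and no two of those can share a locker, so at least 7 storage lockers are needed.
A packing using 7 storage lockers:
  locker 1: 220 + 70 = 290
  locker 2: 210 + 80 = 290
  locker 3: 190 + 80 = 270
  locker 4: 180 + 60 + 50 = 290
  locker 5: 160 + 50 + 30 = 240
  locker 6: 160 = 160
  locker 7: 150 = 150
This matches the lower bound, so 7 is optimal.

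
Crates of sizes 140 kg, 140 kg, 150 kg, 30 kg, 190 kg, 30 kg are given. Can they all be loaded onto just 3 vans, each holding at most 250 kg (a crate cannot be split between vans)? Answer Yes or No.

No

Total = 680 kg; ⌈680/250⌉ = 3.
4 crates each exceed half the capacity and cannot share a van, forcing at least 4 vans.
At least 4 vans are required, but only 3 are allowed.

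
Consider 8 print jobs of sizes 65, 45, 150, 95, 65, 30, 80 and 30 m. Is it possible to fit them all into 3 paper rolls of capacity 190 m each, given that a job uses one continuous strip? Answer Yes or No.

Yes

A valid assignment using 3 paper rolls:
  roll 1: 150 + 30 = 180
  roll 2: 95 + 65 + 30 = 190
  roll 3: 80 + 65 + 45 = 190
Every load is within 190 m, so 3 paper rolls suffice.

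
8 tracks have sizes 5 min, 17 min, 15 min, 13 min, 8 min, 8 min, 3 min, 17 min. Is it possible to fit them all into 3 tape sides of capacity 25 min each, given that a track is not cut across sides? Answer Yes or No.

Total = 86 min; ⌈86/25⌉ = 4.
At least 4 tape sides are required, but only 3 are allowed.

No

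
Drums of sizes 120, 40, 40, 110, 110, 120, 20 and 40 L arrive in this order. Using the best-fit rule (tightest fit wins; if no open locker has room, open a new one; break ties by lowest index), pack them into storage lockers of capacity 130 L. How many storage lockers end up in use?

  120 → locker 1 (new)  [load 120/130]
  40 → locker 2 (new)  [load 40/130]
  40 → locker 2  [load 80/130]
  110 → locker 3 (new)  [load 110/130]
  110 → locker 4 (new)  [load 110/130]
  120 → locker 5 (new)  [load 120/130]
  20 → locker 3  [load 130/130]
  40 → locker 2  [load 120/130]
5 storage lockers opened.

5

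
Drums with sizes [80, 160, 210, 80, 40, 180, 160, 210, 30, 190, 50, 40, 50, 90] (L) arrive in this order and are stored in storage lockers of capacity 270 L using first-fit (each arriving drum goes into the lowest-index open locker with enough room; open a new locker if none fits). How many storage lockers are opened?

  80 → locker 1 (new)  [load 80/270]
  160 → locker 1  [load 240/270]
  210 → locker 2 (new)  [load 210/270]
  80 → locker 3 (new)  [load 80/270]
  40 → locker 2  [load 250/270]
  180 → locker 3  [load 260/270]
  160 → locker 4 (new)  [load 160/270]
  210 → locker 5 (new)  [load 210/270]
  30 → locker 1  [load 270/270]
  190 → locker 6 (new)  [load 190/270]
  50 → locker 4  [load 210/270]
  40 → locker 4  [load 250/270]
  50 → locker 5  [load 260/270]
  90 → locker 7 (new)  [load 90/270]
7 storage lockers opened.

7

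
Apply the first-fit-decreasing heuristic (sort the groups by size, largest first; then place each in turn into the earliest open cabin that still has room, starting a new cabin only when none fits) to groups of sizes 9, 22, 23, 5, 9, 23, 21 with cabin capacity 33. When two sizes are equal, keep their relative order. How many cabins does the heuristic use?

Sorted descending: 23, 23, 22, 21, 9, 9, 5.
  23 → cabin 1 (new)  [load 23/33]
  23 → cabin 2 (new)  [load 23/33]
  22 → cabin 3 (new)  [load 22/33]
  21 → cabin 4 (new)  [load 21/33]
  9 → cabin 1  [load 32/33]
  9 → cabin 2  [load 32/33]
  5 → cabin 3  [load 27/33]
4 cabins opened.

4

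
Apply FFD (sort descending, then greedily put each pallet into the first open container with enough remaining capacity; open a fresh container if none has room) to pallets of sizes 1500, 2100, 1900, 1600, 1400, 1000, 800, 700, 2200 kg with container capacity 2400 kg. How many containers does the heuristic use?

6

Sorted descending: 2200, 2100, 1900, 1600, 1500, 1400, 1000, 800, 700.
  2200 → container 1 (new)  [load 2200/2400]
  2100 → container 2 (new)  [load 2100/2400]
  1900 → container 3 (new)  [load 1900/2400]
  1600 → container 4 (new)  [load 1600/2400]
  1500 → container 5 (new)  [load 1500/2400]
  1400 → container 6 (new)  [load 1400/2400]
  1000 → container 6  [load 2400/2400]
  800 → container 4  [load 2400/2400]
  700 → container 5  [load 2200/2400]
6 containers opened.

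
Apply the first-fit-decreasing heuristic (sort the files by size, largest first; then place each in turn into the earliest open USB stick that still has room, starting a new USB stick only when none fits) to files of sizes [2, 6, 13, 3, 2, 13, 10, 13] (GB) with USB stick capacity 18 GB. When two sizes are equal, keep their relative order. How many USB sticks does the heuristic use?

Sorted descending: 13, 13, 13, 10, 6, 3, 2, 2.
  13 → USB stick 1 (new)  [load 13/18]
  13 → USB stick 2 (new)  [load 13/18]
  13 → USB stick 3 (new)  [load 13/18]
  10 → USB stick 4 (new)  [load 10/18]
  6 → USB stick 4  [load 16/18]
  3 → USB stick 1  [load 16/18]
  2 → USB stick 1  [load 18/18]
  2 → USB stick 2  [load 15/18]
4 USB sticks opened.

4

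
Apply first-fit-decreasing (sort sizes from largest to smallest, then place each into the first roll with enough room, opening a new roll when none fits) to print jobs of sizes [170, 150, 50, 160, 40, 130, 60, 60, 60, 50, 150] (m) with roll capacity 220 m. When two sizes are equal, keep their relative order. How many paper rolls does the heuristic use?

5

Sorted descending: 170, 160, 150, 150, 130, 60, 60, 60, 50, 50, 40.
  170 → roll 1 (new)  [load 170/220]
  160 → roll 2 (new)  [load 160/220]
  150 → roll 3 (new)  [load 150/220]
  150 → roll 4 (new)  [load 150/220]
  130 → roll 5 (new)  [load 130/220]
  60 → roll 2  [load 220/220]
  60 → roll 3  [load 210/220]
  60 → roll 4  [load 210/220]
  50 → roll 1  [load 220/220]
  50 → roll 5  [load 180/220]
  40 → roll 5  [load 220/220]
5 paper rolls opened.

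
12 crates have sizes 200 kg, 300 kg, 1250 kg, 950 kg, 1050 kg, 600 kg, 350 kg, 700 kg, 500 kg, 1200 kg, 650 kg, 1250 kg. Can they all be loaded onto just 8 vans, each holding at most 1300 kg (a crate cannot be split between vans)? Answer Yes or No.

A valid assignment using 8 vans:
  van 1: 1250 = 1250
  van 2: 1250 = 1250
  van 3: 1200 = 1200
  van 4: 1050 + 200 = 1250
  van 5: 950 + 350 = 1300
  van 6: 700 + 600 = 1300
  van 7: 650 + 500 = 1150
  van 8: 300 = 300
Every load is within 1300 kg, so 8 vans suffice.

Yes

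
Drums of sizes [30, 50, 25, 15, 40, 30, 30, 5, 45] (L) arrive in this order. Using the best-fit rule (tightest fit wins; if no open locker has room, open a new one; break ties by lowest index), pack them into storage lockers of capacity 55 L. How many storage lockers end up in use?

6

  30 → locker 1 (new)  [load 30/55]
  50 → locker 2 (new)  [load 50/55]
  25 → locker 1  [load 55/55]
  15 → locker 3 (new)  [load 15/55]
  40 → locker 3  [load 55/55]
  30 → locker 4 (new)  [load 30/55]
  30 → locker 5 (new)  [load 30/55]
  5 → locker 2  [load 55/55]
  45 → locker 6 (new)  [load 45/55]
6 storage lockers opened.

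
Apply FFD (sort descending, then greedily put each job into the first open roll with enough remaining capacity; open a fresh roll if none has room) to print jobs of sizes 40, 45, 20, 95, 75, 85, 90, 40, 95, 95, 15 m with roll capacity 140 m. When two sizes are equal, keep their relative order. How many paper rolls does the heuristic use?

6

Sorted descending: 95, 95, 95, 90, 85, 75, 45, 40, 40, 20, 15.
  95 → roll 1 (new)  [load 95/140]
  95 → roll 2 (new)  [load 95/140]
  95 → roll 3 (new)  [load 95/140]
  90 → roll 4 (new)  [load 90/140]
  85 → roll 5 (new)  [load 85/140]
  75 → roll 6 (new)  [load 75/140]
  45 → roll 1  [load 140/140]
  40 → roll 2  [load 135/140]
  40 → roll 3  [load 135/140]
  20 → roll 4  [load 110/140]
  15 → roll 4  [load 125/140]
6 paper rolls opened.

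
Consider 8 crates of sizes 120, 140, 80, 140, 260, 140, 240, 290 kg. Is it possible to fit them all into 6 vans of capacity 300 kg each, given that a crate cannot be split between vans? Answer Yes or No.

Yes

A valid assignment using 6 vans:
  van 1: 290 = 290
  van 2: 260 = 260
  van 3: 240 = 240
  van 4: 140 + 140 = 280
  van 5: 140 + 120 = 260
  van 6: 80 = 80
Every load is within 300 kg, so 6 vans suffice.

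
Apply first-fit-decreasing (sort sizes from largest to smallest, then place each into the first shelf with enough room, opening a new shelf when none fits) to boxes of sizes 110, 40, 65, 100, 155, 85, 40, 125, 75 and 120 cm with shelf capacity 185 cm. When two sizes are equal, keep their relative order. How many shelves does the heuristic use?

Sorted descending: 155, 125, 120, 110, 100, 85, 75, 65, 40, 40.
  155 → shelf 1 (new)  [load 155/185]
  125 → shelf 2 (new)  [load 125/185]
  120 → shelf 3 (new)  [load 120/185]
  110 → shelf 4 (new)  [load 110/185]
  100 → shelf 5 (new)  [load 100/185]
  85 → shelf 5  [load 185/185]
  75 → shelf 4  [load 185/185]
  65 → shelf 3  [load 185/185]
  40 → shelf 2  [load 165/185]
  40 → shelf 6 (new)  [load 40/185]
6 shelves opened.

6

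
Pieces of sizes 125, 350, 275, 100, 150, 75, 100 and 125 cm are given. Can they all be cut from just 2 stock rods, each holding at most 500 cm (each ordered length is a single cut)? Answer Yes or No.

Total = 1300 cm; ⌈1300/500⌉ = 3.
At least 3 stock rods are required, but only 2 are allowed.

No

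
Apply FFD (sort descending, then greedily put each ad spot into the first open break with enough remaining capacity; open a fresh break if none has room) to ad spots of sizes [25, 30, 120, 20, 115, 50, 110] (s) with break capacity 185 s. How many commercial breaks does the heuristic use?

3

Sorted descending: 120, 115, 110, 50, 30, 25, 20.
  120 → break 1 (new)  [load 120/185]
  115 → break 2 (new)  [load 115/185]
  110 → break 3 (new)  [load 110/185]
  50 → break 1  [load 170/185]
  30 → break 2  [load 145/185]
  25 → break 2  [load 170/185]
  20 → break 3  [load 130/185]
3 commercial breaks opened.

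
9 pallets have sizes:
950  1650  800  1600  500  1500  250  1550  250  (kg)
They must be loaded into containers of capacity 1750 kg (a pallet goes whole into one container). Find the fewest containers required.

6

Total = 1650 + 1600 + 1550 + 1500 + 950 + 800 + 500 + 250 + 250 = 9050 kg.
Lower bound: ⌈9050/1750⌉ = 6 containers.
A packing using 6 containers:
  container 1: 1650 = 1650
  container 2: 1600 = 1600
  container 3: 1550 = 1550
  container 4: 1500 + 250 = 1750
  container 5: 950 + 800 = 1750
  container 6: 500 + 250 = 750
This matches the lower bound, so 6 is optimal.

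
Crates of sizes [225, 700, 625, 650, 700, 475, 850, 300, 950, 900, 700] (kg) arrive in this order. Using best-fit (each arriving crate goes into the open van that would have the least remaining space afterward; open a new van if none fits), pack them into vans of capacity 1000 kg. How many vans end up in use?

9

  225 → van 1 (new)  [load 225/1000]
  700 → van 1  [load 925/1000]
  625 → van 2 (new)  [load 625/1000]
  650 → van 3 (new)  [load 650/1000]
  700 → van 4 (new)  [load 700/1000]
  475 → van 5 (new)  [load 475/1000]
  850 → van 6 (new)  [load 850/1000]
  300 → van 4  [load 1000/1000]
  950 → van 7 (new)  [load 950/1000]
  900 → van 8 (new)  [load 900/1000]
  700 → van 9 (new)  [load 700/1000]
9 vans opened.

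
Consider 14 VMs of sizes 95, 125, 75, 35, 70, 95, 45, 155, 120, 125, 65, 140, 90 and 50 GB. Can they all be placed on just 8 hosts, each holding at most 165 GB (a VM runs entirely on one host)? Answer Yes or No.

No

Total = 1285 GB; ⌈1285/165⌉ = 8.
The bound of 8 does not rule out 8, but exhaustive search shows no assignment into 8 hosts of capacity 165 GB exists — the minimum is 9.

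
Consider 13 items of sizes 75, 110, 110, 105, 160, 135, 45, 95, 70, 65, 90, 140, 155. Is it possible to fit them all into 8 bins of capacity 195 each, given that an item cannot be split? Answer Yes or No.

Yes

A valid assignment using 8 bins:
  bin 1: 160 = 160
  bin 2: 155 = 155
  bin 3: 140 + 45 = 185
  bin 4: 135 = 135
  bin 5: 110 + 75 = 185
  bin 6: 110 + 70 = 180
  bin 7: 105 + 90 = 195
  bin 8: 95 + 65 = 160
Every load is within 195, so 8 bins suffice.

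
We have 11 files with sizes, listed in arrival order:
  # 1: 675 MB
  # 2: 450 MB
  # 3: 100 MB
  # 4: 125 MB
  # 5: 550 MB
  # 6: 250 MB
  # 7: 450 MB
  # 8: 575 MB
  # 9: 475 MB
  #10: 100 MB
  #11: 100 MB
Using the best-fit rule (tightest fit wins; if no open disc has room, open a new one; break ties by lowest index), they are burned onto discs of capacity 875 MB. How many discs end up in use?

  675 → disc 1 (new)  [load 675/875]
  450 → disc 2 (new)  [load 450/875]
  100 → disc 1  [load 775/875]
  125 → disc 2  [load 575/875]
  550 → disc 3 (new)  [load 550/875]
  250 → disc 2  [load 825/875]
  450 → disc 4 (new)  [load 450/875]
  575 → disc 5 (new)  [load 575/875]
  475 → disc 6 (new)  [load 475/875]
  100 → disc 1  [load 875/875]
  100 → disc 5  [load 675/875]
6 discs opened.

6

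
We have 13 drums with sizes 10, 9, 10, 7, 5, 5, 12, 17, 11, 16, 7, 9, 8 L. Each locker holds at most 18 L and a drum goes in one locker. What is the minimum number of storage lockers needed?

8

Total = 17 + 16 + 12 + 11 + 10 + 10 + 9 + 9 + 8 + 7 + 7 + 5 + 5 = 126 L.
Lower bound: ⌈126/18⌉ = 7 storage lockers.
A packing using 8 storage lockers:
  locker 1: 17 = 17
  locker 2: 16 = 16
  locker 3: 12 + 5 = 17
  locker 4: 11 + 7 = 18
  locker 5: 10 + 8 = 18
  locker 6: 10 + 7 = 17
  locker 7: 9 + 9 = 18
  locker 8: 5 = 5
No arrangement into 7 storage lockers stays within capacity, so 8 is optimal.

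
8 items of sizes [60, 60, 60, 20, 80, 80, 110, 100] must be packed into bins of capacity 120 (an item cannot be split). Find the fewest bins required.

6

Total = 110 + 100 + 80 + 80 + 60 + 60 + 60 + 20 = 570.
Lower bound: ⌈570/120⌉ = 5 bins.
A packing using 6 bins:
  bin 1: 110 = 110
  bin 2: 100 + 20 = 120
  bin 3: 80 = 80
  bin 4: 80 = 80
  bin 5: 60 + 60 = 120
  bin 6: 60 = 60
No arrangement into 5 bins stays within capacity, so 6 is optimal.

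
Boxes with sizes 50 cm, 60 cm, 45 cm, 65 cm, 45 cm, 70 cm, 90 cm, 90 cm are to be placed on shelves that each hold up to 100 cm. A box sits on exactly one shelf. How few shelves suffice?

7

Total = 90 + 90 + 70 + 65 + 60 + 50 + 45 + 45 = 515 cm.
Lower bound: ⌈515/100⌉ = 6 shelves.
A packing using 7 shelves:
  shelf 1: 90 = 90
  shelf 2: 90 = 90
  shelf 3: 70 = 70
  shelf 4: 65 = 65
  shelf 5: 60 = 60
  shelf 6: 50 + 45 = 95
  shelf 7: 45 = 45
No arrangement into 6 shelves stays within capacity, so 7 is optimal.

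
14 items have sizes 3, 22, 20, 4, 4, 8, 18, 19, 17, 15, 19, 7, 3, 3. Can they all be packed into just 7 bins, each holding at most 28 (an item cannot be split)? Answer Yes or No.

Yes

A valid assignment using 7 bins:
  bin 1: 22 + 4 = 26
  bin 2: 20 + 8 = 28
  bin 3: 19 + 7 = 26
  bin 4: 19 + 4 + 3 = 26
  bin 5: 18 + 3 + 3 = 24
  bin 6: 17 = 17
  bin 7: 15 = 15
Every load is within 28, so 7 bins suffice.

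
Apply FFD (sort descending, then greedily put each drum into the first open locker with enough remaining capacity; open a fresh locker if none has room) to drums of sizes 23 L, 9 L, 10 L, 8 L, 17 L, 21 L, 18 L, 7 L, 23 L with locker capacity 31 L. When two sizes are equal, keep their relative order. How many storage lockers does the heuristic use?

Sorted descending: 23, 23, 21, 18, 17, 10, 9, 8, 7.
  23 → locker 1 (new)  [load 23/31]
  23 → locker 2 (new)  [load 23/31]
  21 → locker 3 (new)  [load 21/31]
  18 → locker 4 (new)  [load 18/31]
  17 → locker 5 (new)  [load 17/31]
  10 → locker 3  [load 31/31]
  9 → locker 4  [load 27/31]
  8 → locker 1  [load 31/31]
  7 → locker 2  [load 30/31]
5 storage lockers opened.

5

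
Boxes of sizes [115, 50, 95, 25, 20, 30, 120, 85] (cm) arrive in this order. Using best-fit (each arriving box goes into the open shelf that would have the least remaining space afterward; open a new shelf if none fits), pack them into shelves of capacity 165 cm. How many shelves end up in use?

  115 → shelf 1 (new)  [load 115/165]
  50 → shelf 1  [load 165/165]
  95 → shelf 2 (new)  [load 95/165]
  25 → shelf 2  [load 120/165]
  20 → shelf 2  [load 140/165]
  30 → shelf 3 (new)  [load 30/165]
  120 → shelf 3  [load 150/165]
  85 → shelf 4 (new)  [load 85/165]
4 shelves opened.

4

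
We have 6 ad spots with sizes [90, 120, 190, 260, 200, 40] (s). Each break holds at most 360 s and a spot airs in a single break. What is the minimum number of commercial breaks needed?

Total = 260 + 200 + 190 + 120 + 90 + 40 = 900 s.
Lower bound: ⌈900/360⌉ = 3 commercial breaks.
A packing using 3 commercial breaks:
  break 1: 260 + 90 = 350
  break 2: 200 + 120 + 40 = 360
  break 3: 190 = 190
This matches the lower bound, so 3 is optimal.

3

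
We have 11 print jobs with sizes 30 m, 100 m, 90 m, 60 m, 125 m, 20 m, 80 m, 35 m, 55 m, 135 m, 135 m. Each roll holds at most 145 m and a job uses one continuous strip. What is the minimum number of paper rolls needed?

Total = 135 + 135 + 125 + 100 + 90 + 80 + 60 + 55 + 35 + 30 + 20 = 865 m.
Lower bound: ⌈865/145⌉ = 6 paper rolls.
A packing using 7 paper rolls:
  roll 1: 135 = 135
  roll 2: 135 = 135
  roll 3: 125 + 20 = 145
  roll 4: 100 + 35 = 135
  roll 5: 90 + 55 = 145
  roll 6: 80 + 60 = 140
  roll 7: 30 = 30
No arrangement into 6 paper rolls stays within capacity, so 7 is optimal.

7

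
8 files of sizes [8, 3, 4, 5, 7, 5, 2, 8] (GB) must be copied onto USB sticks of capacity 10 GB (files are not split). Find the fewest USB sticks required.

5

Total = 8 + 8 + 7 + 5 + 5 + 4 + 3 + 2 = 42 GB.
Lower bound: ⌈42/10⌉ = 5 USB sticks.
A packing using 5 USB sticks:
  USB stick 1: 8 + 2 = 10
  USB stick 2: 8 = 8
  USB stick 3: 7 + 3 = 10
  USB stick 4: 5 + 5 = 10
  USB stick 5: 4 = 4
This matches the lower bound, so 5 is optimal.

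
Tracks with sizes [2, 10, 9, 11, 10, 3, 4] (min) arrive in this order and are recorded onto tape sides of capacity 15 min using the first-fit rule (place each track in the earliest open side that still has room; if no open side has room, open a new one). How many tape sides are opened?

  2 → side 1 (new)  [load 2/15]
  10 → side 1  [load 12/15]
  9 → side 2 (new)  [load 9/15]
  11 → side 3 (new)  [load 11/15]
  10 → side 4 (new)  [load 10/15]
  3 → side 1  [load 15/15]
  4 → side 2  [load 13/15]
4 tape sides opened.

4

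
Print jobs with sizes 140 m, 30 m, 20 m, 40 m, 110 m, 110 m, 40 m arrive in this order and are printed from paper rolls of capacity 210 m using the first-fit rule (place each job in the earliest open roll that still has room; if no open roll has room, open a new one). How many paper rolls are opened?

  140 → roll 1 (new)  [load 140/210]
  30 → roll 1  [load 170/210]
  20 → roll 1  [load 190/210]
  40 → roll 2 (new)  [load 40/210]
  110 → roll 2  [load 150/210]
  110 → roll 3 (new)  [load 110/210]
  40 → roll 2  [load 190/210]
3 paper rolls opened.

3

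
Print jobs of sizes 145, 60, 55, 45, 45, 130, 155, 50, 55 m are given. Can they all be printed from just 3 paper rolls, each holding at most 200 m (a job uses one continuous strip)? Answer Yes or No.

Total = 740 m; ⌈740/200⌉ = 4.
At least 4 paper rolls are required, but only 3 are allowed.

No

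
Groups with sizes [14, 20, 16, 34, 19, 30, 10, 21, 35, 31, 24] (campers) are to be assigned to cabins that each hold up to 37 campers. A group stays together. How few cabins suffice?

Total = 35 + 34 + 31 + 30 + 24 + 21 + 20 + 19 + 16 + 14 + 10 = 254 campers.
Lower bound: ⌈254/37⌉ = 7 cabins.
Also, 8 groups each exceed 37/2 campers, and no two of those can share a cabin, so at least 8 cabins are needed.
A packing using 8 cabins:
  cabin 1: 35 = 35
  cabin 2: 34 = 34
  cabin 3: 31 = 31
  cabin 4: 30 = 30
  cabin 5: 24 + 10 = 34
  cabin 6: 21 + 16 = 37
  cabin 7: 20 + 14 = 34
  cabin 8: 19 = 19
This matches the lower bound, so 8 is optimal.

8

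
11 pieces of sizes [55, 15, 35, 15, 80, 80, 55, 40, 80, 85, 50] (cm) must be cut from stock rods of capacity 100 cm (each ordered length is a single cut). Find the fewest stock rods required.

Total = 85 + 80 + 80 + 80 + 55 + 55 + 50 + 40 + 35 + 15 + 15 = 590 cm.
Lower bound: ⌈590/100⌉ = 6 stock rods.
A packing using 7 stock rods:
  stock rod 1: 85 + 15 = 100
  stock rod 2: 80 + 15 = 95
  stock rod 3: 80 = 80
  stock rod 4: 80 = 80
  stock rod 5: 55 + 40 = 95
  stock rod 6: 55 + 35 = 90
  stock rod 7: 50 = 50
No arrangement into 6 stock rods stays within capacity, so 7 is optimal.

7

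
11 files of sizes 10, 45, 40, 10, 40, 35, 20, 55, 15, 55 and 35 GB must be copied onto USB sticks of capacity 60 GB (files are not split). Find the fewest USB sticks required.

Total = 55 + 55 + 45 + 40 + 40 + 35 + 35 + 20 + 15 + 10 + 10 = 360 GB.
Lower bound: ⌈360/60⌉ = 6 USB sticks.
Also, 7 files each exceed 30 GB, and no two of those can share a USB stick, so at least 7 USB sticks are needed.
A packing using 7 USB sticks:
  USB stick 1: 55 = 55
  USB stick 2: 55 = 55
  USB stick 3: 45 + 15 = 60
  USB stick 4: 40 + 20 = 60
  USB stick 5: 40 + 10 + 10 = 60
  USB stick 6: 35 = 35
  USB stick 7: 35 = 35
This matches the lower bound, so 7 is optimal.

7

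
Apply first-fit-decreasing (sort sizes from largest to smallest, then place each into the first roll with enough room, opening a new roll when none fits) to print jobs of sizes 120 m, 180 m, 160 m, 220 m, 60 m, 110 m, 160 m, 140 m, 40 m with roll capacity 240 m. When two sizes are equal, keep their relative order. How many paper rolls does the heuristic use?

Sorted descending: 220, 180, 160, 160, 140, 120, 110, 60, 40.
  220 → roll 1 (new)  [load 220/240]
  180 → roll 2 (new)  [load 180/240]
  160 → roll 3 (new)  [load 160/240]
  160 → roll 4 (new)  [load 160/240]
  140 → roll 5 (new)  [load 140/240]
  120 → roll 6 (new)  [load 120/240]
  110 → roll 6  [load 230/240]
  60 → roll 2  [load 240/240]
  40 → roll 3  [load 200/240]
6 paper rolls opened.

6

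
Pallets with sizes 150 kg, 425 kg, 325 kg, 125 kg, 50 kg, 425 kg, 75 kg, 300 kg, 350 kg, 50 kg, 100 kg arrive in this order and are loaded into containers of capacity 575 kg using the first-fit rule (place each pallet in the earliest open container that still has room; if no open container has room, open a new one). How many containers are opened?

5

  150 → container 1 (new)  [load 150/575]
  425 → container 1  [load 575/575]
  325 → container 2 (new)  [load 325/575]
  125 → container 2  [load 450/575]
  50 → container 2  [load 500/575]
  425 → container 3 (new)  [load 425/575]
  75 → container 2  [load 575/575]
  300 → container 4 (new)  [load 300/575]
  350 → container 5 (new)  [load 350/575]
  50 → container 3  [load 475/575]
  100 → container 3  [load 575/575]
5 containers opened.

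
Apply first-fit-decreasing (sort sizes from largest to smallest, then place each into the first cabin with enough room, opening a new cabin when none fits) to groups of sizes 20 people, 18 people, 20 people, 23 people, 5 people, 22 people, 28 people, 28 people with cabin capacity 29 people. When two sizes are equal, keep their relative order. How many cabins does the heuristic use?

Sorted descending: 28, 28, 23, 22, 20, 20, 18, 5.
  28 → cabin 1 (new)  [load 28/29]
  28 → cabin 2 (new)  [load 28/29]
  23 → cabin 3 (new)  [load 23/29]
  22 → cabin 4 (new)  [load 22/29]
  20 → cabin 5 (new)  [load 20/29]
  20 → cabin 6 (new)  [load 20/29]
  18 → cabin 7 (new)  [load 18/29]
  5 → cabin 3  [load 28/29]
7 cabins opened.

7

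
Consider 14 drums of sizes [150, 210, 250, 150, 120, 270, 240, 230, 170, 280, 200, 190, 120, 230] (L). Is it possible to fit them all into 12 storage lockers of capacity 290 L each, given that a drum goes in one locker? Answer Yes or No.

A valid assignment using 12 storage lockers:
  locker 1: 280 = 280
  locker 2: 270 = 270
  locker 3: 250 = 250
  locker 4: 240 = 240
  locker 5: 230 = 230
  locker 6: 230 = 230
  locker 7: 210 = 210
  locker 8: 200 = 200
  locker 9: 190 = 190
  locker 10: 170 + 120 = 290
  locker 11: 150 + 120 = 270
  locker 12: 150 = 150
Every load is within 290 L, so 12 storage lockers suffice.

Yes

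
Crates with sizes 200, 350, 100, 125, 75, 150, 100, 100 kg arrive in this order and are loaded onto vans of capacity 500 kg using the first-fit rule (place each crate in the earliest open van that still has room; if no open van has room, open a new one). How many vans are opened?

  200 → van 1 (new)  [load 200/500]
  350 → van 2 (new)  [load 350/500]
  100 → van 1  [load 300/500]
  125 → van 1  [load 425/500]
  75 → van 1  [load 500/500]
  150 → van 2  [load 500/500]
  100 → van 3 (new)  [load 100/500]
  100 → van 3  [load 200/500]
3 vans opened.

3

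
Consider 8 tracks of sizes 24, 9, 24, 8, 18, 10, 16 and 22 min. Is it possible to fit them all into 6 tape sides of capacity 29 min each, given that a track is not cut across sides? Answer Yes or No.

A valid assignment using 6 tape sides:
  side 1: 24 = 24
  side 2: 24 = 24
  side 3: 22 = 22
  side 4: 18 + 10 = 28
  side 5: 16 + 9 = 25
  side 6: 8 = 8
Every load is within 29 min, so 6 tape sides suffice.

Yes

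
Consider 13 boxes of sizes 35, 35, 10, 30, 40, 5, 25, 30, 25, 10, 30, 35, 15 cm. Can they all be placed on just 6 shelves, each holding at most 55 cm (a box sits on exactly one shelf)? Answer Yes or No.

Total = 325 cm; ⌈325/55⌉ = 6.
7 boxes each exceed half the capacity and cannot share a shelf, forcing at least 7 shelves.
At least 7 shelves are required, but only 6 are allowed.

No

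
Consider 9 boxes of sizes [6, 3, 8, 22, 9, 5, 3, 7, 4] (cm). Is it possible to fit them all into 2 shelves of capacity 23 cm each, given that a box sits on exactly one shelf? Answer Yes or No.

Total = 67 cm; ⌈67/23⌉ = 3.
At least 3 shelves are required, but only 2 are allowed.

No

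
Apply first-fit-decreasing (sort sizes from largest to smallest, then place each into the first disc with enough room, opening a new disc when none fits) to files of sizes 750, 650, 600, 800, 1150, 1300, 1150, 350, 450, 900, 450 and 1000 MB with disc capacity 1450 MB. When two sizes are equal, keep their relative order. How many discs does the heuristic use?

8

Sorted descending: 1300, 1150, 1150, 1000, 900, 800, 750, 650, 600, 450, 450, 350.
  1300 → disc 1 (new)  [load 1300/1450]
  1150 → disc 2 (new)  [load 1150/1450]
  1150 → disc 3 (new)  [load 1150/1450]
  1000 → disc 4 (new)  [load 1000/1450]
  900 → disc 5 (new)  [load 900/1450]
  800 → disc 6 (new)  [load 800/1450]
  750 → disc 7 (new)  [load 750/1450]
  650 → disc 6  [load 1450/1450]
  600 → disc 7  [load 1350/1450]
  450 → disc 4  [load 1450/1450]
  450 → disc 5  [load 1350/1450]
  350 → disc 8 (new)  [load 350/1450]
8 discs opened.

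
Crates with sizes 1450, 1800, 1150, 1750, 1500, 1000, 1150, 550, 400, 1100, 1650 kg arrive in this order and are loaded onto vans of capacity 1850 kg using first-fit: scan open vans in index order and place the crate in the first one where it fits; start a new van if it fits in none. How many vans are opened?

  1450 → van 1 (new)  [load 1450/1850]
  1800 → van 2 (new)  [load 1800/1850]
  1150 → van 3 (new)  [load 1150/1850]
  1750 → van 4 (new)  [load 1750/1850]
  1500 → van 5 (new)  [load 1500/1850]
  1000 → van 6 (new)  [load 1000/1850]
  1150 → van 7 (new)  [load 1150/1850]
  550 → van 3  [load 1700/1850]
  400 → van 1  [load 1850/1850]
  1100 → van 8 (new)  [load 1100/1850]
  1650 → van 9 (new)  [load 1650/1850]
9 vans opened.

9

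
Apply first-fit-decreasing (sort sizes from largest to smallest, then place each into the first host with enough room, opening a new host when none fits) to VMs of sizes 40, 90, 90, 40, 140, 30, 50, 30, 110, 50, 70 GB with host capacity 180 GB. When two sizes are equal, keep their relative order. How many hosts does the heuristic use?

Sorted descending: 140, 110, 90, 90, 70, 50, 50, 40, 40, 30, 30.
  140 → host 1 (new)  [load 140/180]
  110 → host 2 (new)  [load 110/180]
  90 → host 3 (new)  [load 90/180]
  90 → host 3  [load 180/180]
  70 → host 2  [load 180/180]
  50 → host 4 (new)  [load 50/180]
  50 → host 4  [load 100/180]
  40 → host 1  [load 180/180]
  40 → host 4  [load 140/180]
  30 → host 4  [load 170/180]
  30 → host 5 (new)  [load 30/180]
5 hosts opened.

5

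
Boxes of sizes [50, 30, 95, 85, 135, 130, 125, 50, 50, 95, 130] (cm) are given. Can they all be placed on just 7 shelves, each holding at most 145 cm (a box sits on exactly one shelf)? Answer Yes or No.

No

Total = 975 cm; ⌈975/145⌉ = 7.
The bound of 7 does not rule out 7, but exhaustive search shows no assignment into 7 shelves of capacity 145 cm exists — the minimum is 8.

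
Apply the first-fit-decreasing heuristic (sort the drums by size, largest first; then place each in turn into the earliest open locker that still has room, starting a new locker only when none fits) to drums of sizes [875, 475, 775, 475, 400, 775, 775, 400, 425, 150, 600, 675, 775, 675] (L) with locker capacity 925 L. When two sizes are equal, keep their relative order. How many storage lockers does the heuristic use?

Sorted descending: 875, 775, 775, 775, 775, 675, 675, 600, 475, 475, 425, 400, 400, 150.
  875 → locker 1 (new)  [load 875/925]
  775 → locker 2 (new)  [load 775/925]
  775 → locker 3 (new)  [load 775/925]
  775 → locker 4 (new)  [load 775/925]
  775 → locker 5 (new)  [load 775/925]
  675 → locker 6 (new)  [load 675/925]
  675 → locker 7 (new)  [load 675/925]
  600 → locker 8 (new)  [load 600/925]
  475 → locker 9 (new)  [load 475/925]
  475 → locker 10 (new)  [load 475/925]
  425 → locker 9  [load 900/925]
  400 → locker 10  [load 875/925]
  400 → locker 11 (new)  [load 400/925]
  150 → locker 2  [load 925/925]
11 storage lockers opened.

11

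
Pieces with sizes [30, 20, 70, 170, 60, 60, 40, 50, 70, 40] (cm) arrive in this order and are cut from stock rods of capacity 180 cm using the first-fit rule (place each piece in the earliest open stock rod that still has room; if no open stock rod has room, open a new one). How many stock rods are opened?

  30 → stock rod 1 (new)  [load 30/180]
  20 → stock rod 1  [load 50/180]
  70 → stock rod 1  [load 120/180]
  170 → stock rod 2 (new)  [load 170/180]
  60 → stock rod 1  [load 180/180]
  60 → stock rod 3 (new)  [load 60/180]
  40 → stock rod 3  [load 100/180]
  50 → stock rod 3  [load 150/180]
  70 → stock rod 4 (new)  [load 70/180]
  40 → stock rod 4  [load 110/180]
4 stock rods opened.

4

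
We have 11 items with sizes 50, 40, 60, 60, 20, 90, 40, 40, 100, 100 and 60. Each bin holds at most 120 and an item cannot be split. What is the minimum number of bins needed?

6

Total = 100 + 100 + 90 + 60 + 60 + 60 + 50 + 40 + 40 + 40 + 20 = 660.
Lower bound: ⌈660/120⌉ = 6 bins.
A packing using 6 bins:
  bin 1: 100 + 20 = 120
  bin 2: 100 = 100
  bin 3: 90 = 90
  bin 4: 60 + 60 = 120
  bin 5: 60 + 50 = 110
  bin 6: 40 + 40 + 40 = 120
This matches the lower bound, so 6 is optimal.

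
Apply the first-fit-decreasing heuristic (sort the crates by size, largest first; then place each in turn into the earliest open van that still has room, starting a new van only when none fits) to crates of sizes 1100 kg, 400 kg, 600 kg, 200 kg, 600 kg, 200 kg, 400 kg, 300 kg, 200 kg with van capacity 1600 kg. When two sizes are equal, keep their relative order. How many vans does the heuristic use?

3

Sorted descending: 1100, 600, 600, 400, 400, 300, 200, 200, 200.
  1100 → van 1 (new)  [load 1100/1600]
  600 → van 2 (new)  [load 600/1600]
  600 → van 2  [load 1200/1600]
  400 → van 1  [load 1500/1600]
  400 → van 2  [load 1600/1600]
  300 → van 3 (new)  [load 300/1600]
  200 → van 3  [load 500/1600]
  200 → van 3  [load 700/1600]
  200 → van 3  [load 900/1600]
3 vans opened.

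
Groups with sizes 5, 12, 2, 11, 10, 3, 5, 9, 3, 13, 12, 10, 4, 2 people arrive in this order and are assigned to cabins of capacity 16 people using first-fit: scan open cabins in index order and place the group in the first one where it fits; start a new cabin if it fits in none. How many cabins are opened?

  5 → cabin 1 (new)  [load 5/16]
  12 → cabin 2 (new)  [load 12/16]
  2 → cabin 1  [load 7/16]
  11 → cabin 3 (new)  [load 11/16]
  10 → cabin 4 (new)  [load 10/16]
  3 → cabin 1  [load 10/16]
  5 → cabin 1  [load 15/16]
  9 → cabin 5 (new)  [load 9/16]
  3 → cabin 2  [load 15/16]
  13 → cabin 6 (new)  [load 13/16]
  12 → cabin 7 (new)  [load 12/16]
  10 → cabin 8 (new)  [load 10/16]
  4 → cabin 3  [load 15/16]
  2 → cabin 4  [load 12/16]
8 cabins opened.

8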